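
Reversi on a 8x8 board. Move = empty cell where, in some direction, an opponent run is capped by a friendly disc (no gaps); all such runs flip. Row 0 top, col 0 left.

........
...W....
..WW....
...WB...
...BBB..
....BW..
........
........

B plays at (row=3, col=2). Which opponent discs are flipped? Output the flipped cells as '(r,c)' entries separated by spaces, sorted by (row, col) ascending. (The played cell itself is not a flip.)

Answer: (3,3)

Derivation:
Dir NW: first cell '.' (not opp) -> no flip
Dir N: opp run (2,2), next='.' -> no flip
Dir NE: opp run (2,3), next='.' -> no flip
Dir W: first cell '.' (not opp) -> no flip
Dir E: opp run (3,3) capped by B -> flip
Dir SW: first cell '.' (not opp) -> no flip
Dir S: first cell '.' (not opp) -> no flip
Dir SE: first cell 'B' (not opp) -> no flip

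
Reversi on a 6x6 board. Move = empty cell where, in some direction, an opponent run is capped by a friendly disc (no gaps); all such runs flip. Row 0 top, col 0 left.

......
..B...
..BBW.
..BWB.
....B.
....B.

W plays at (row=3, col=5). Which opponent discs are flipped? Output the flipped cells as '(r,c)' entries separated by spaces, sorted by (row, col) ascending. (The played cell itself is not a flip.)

Dir NW: first cell 'W' (not opp) -> no flip
Dir N: first cell '.' (not opp) -> no flip
Dir NE: edge -> no flip
Dir W: opp run (3,4) capped by W -> flip
Dir E: edge -> no flip
Dir SW: opp run (4,4), next='.' -> no flip
Dir S: first cell '.' (not opp) -> no flip
Dir SE: edge -> no flip

Answer: (3,4)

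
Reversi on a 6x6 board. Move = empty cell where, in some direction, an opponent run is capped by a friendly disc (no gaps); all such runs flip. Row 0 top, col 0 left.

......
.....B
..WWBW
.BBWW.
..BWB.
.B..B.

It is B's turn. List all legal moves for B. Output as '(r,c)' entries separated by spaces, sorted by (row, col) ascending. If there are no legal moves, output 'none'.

Answer: (1,1) (1,2) (1,3) (1,4) (2,1) (3,5)

Derivation:
(1,1): flips 2 -> legal
(1,2): flips 1 -> legal
(1,3): flips 1 -> legal
(1,4): flips 1 -> legal
(2,1): flips 2 -> legal
(3,5): flips 3 -> legal
(4,5): no bracket -> illegal
(5,2): no bracket -> illegal
(5,3): no bracket -> illegal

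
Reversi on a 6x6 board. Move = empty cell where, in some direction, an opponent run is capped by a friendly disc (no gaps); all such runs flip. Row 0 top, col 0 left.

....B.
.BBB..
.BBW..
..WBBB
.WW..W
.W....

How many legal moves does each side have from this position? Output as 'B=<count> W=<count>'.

-- B to move --
(1,4): no bracket -> illegal
(2,4): flips 1 -> legal
(3,0): no bracket -> illegal
(3,1): flips 1 -> legal
(4,0): no bracket -> illegal
(4,3): flips 1 -> legal
(4,4): no bracket -> illegal
(5,0): no bracket -> illegal
(5,2): flips 2 -> legal
(5,3): no bracket -> illegal
(5,4): no bracket -> illegal
(5,5): flips 1 -> legal
B mobility = 5
-- W to move --
(0,0): no bracket -> illegal
(0,1): flips 1 -> legal
(0,2): flips 2 -> legal
(0,3): flips 1 -> legal
(0,5): no bracket -> illegal
(1,0): flips 1 -> legal
(1,4): no bracket -> illegal
(1,5): no bracket -> illegal
(2,0): flips 2 -> legal
(2,4): flips 1 -> legal
(2,5): flips 1 -> legal
(3,0): no bracket -> illegal
(3,1): no bracket -> illegal
(4,3): flips 1 -> legal
(4,4): no bracket -> illegal
W mobility = 8

Answer: B=5 W=8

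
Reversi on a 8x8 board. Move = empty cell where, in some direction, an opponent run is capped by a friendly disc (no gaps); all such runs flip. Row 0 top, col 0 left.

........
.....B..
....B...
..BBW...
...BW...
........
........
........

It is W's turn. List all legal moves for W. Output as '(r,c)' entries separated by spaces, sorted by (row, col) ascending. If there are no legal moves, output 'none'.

Answer: (1,4) (2,2) (3,1) (4,2) (5,2)

Derivation:
(0,4): no bracket -> illegal
(0,5): no bracket -> illegal
(0,6): no bracket -> illegal
(1,3): no bracket -> illegal
(1,4): flips 1 -> legal
(1,6): no bracket -> illegal
(2,1): no bracket -> illegal
(2,2): flips 1 -> legal
(2,3): no bracket -> illegal
(2,5): no bracket -> illegal
(2,6): no bracket -> illegal
(3,1): flips 2 -> legal
(3,5): no bracket -> illegal
(4,1): no bracket -> illegal
(4,2): flips 1 -> legal
(5,2): flips 1 -> legal
(5,3): no bracket -> illegal
(5,4): no bracket -> illegal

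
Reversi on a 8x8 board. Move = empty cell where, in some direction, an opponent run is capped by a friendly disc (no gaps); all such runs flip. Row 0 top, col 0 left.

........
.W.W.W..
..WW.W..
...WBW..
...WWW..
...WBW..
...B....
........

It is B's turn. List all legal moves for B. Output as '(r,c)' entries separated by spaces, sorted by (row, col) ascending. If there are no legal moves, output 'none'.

Answer: (0,3) (1,2) (1,6) (3,2) (3,6) (5,2) (5,6)

Derivation:
(0,0): no bracket -> illegal
(0,1): no bracket -> illegal
(0,2): no bracket -> illegal
(0,3): flips 5 -> legal
(0,4): no bracket -> illegal
(0,5): no bracket -> illegal
(0,6): no bracket -> illegal
(1,0): no bracket -> illegal
(1,2): flips 1 -> legal
(1,4): no bracket -> illegal
(1,6): flips 1 -> legal
(2,0): no bracket -> illegal
(2,1): no bracket -> illegal
(2,4): no bracket -> illegal
(2,6): no bracket -> illegal
(3,1): no bracket -> illegal
(3,2): flips 2 -> legal
(3,6): flips 2 -> legal
(4,2): no bracket -> illegal
(4,6): no bracket -> illegal
(5,2): flips 2 -> legal
(5,6): flips 2 -> legal
(6,2): no bracket -> illegal
(6,4): no bracket -> illegal
(6,5): no bracket -> illegal
(6,6): no bracket -> illegal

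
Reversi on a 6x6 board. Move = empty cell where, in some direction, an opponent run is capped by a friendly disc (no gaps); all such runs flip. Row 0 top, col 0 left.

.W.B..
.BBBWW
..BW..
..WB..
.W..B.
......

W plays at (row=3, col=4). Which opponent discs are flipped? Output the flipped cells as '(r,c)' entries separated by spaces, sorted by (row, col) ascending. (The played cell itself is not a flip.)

Dir NW: first cell 'W' (not opp) -> no flip
Dir N: first cell '.' (not opp) -> no flip
Dir NE: first cell '.' (not opp) -> no flip
Dir W: opp run (3,3) capped by W -> flip
Dir E: first cell '.' (not opp) -> no flip
Dir SW: first cell '.' (not opp) -> no flip
Dir S: opp run (4,4), next='.' -> no flip
Dir SE: first cell '.' (not opp) -> no flip

Answer: (3,3)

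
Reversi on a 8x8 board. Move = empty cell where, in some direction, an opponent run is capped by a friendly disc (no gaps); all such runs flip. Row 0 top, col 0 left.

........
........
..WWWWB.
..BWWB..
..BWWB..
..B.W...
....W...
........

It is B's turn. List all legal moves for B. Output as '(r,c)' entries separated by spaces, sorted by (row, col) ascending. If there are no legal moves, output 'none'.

Answer: (1,2) (1,3) (1,4) (1,5) (1,6) (2,1) (5,3) (6,3) (6,5)

Derivation:
(1,1): no bracket -> illegal
(1,2): flips 3 -> legal
(1,3): flips 1 -> legal
(1,4): flips 1 -> legal
(1,5): flips 3 -> legal
(1,6): flips 3 -> legal
(2,1): flips 4 -> legal
(3,1): no bracket -> illegal
(3,6): no bracket -> illegal
(5,3): flips 1 -> legal
(5,5): no bracket -> illegal
(6,3): flips 1 -> legal
(6,5): flips 2 -> legal
(7,3): no bracket -> illegal
(7,4): no bracket -> illegal
(7,5): no bracket -> illegal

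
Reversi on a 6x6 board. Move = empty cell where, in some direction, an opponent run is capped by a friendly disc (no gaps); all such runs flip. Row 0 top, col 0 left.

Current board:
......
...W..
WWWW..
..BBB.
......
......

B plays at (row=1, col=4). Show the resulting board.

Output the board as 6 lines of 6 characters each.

Place B at (1,4); scan 8 dirs for brackets.
Dir NW: first cell '.' (not opp) -> no flip
Dir N: first cell '.' (not opp) -> no flip
Dir NE: first cell '.' (not opp) -> no flip
Dir W: opp run (1,3), next='.' -> no flip
Dir E: first cell '.' (not opp) -> no flip
Dir SW: opp run (2,3) capped by B -> flip
Dir S: first cell '.' (not opp) -> no flip
Dir SE: first cell '.' (not opp) -> no flip
All flips: (2,3)

Answer: ......
...WB.
WWWB..
..BBB.
......
......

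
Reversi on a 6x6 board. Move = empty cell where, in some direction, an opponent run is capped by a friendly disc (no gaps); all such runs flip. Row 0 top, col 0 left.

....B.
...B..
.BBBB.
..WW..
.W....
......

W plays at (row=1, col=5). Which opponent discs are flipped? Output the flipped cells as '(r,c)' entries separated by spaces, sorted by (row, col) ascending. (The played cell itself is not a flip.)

Dir NW: opp run (0,4), next=edge -> no flip
Dir N: first cell '.' (not opp) -> no flip
Dir NE: edge -> no flip
Dir W: first cell '.' (not opp) -> no flip
Dir E: edge -> no flip
Dir SW: opp run (2,4) capped by W -> flip
Dir S: first cell '.' (not opp) -> no flip
Dir SE: edge -> no flip

Answer: (2,4)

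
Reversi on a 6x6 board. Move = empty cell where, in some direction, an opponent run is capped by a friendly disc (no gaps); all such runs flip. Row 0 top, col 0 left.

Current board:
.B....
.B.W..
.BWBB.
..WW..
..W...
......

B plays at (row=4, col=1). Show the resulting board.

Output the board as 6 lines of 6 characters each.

Place B at (4,1); scan 8 dirs for brackets.
Dir NW: first cell '.' (not opp) -> no flip
Dir N: first cell '.' (not opp) -> no flip
Dir NE: opp run (3,2) capped by B -> flip
Dir W: first cell '.' (not opp) -> no flip
Dir E: opp run (4,2), next='.' -> no flip
Dir SW: first cell '.' (not opp) -> no flip
Dir S: first cell '.' (not opp) -> no flip
Dir SE: first cell '.' (not opp) -> no flip
All flips: (3,2)

Answer: .B....
.B.W..
.BWBB.
..BW..
.BW...
......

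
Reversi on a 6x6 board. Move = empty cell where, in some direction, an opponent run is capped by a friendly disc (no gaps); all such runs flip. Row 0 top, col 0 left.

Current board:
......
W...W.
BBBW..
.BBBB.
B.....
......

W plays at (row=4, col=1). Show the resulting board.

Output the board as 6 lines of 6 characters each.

Place W at (4,1); scan 8 dirs for brackets.
Dir NW: first cell '.' (not opp) -> no flip
Dir N: opp run (3,1) (2,1), next='.' -> no flip
Dir NE: opp run (3,2) capped by W -> flip
Dir W: opp run (4,0), next=edge -> no flip
Dir E: first cell '.' (not opp) -> no flip
Dir SW: first cell '.' (not opp) -> no flip
Dir S: first cell '.' (not opp) -> no flip
Dir SE: first cell '.' (not opp) -> no flip
All flips: (3,2)

Answer: ......
W...W.
BBBW..
.BWBB.
BW....
......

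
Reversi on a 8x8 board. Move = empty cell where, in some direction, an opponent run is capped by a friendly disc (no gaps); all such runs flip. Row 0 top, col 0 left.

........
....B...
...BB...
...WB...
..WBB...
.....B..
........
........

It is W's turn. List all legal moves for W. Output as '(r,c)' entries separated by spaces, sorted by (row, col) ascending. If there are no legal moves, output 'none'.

(0,3): no bracket -> illegal
(0,4): no bracket -> illegal
(0,5): no bracket -> illegal
(1,2): no bracket -> illegal
(1,3): flips 1 -> legal
(1,5): flips 1 -> legal
(2,2): no bracket -> illegal
(2,5): no bracket -> illegal
(3,2): no bracket -> illegal
(3,5): flips 1 -> legal
(4,5): flips 2 -> legal
(4,6): no bracket -> illegal
(5,2): no bracket -> illegal
(5,3): flips 1 -> legal
(5,4): no bracket -> illegal
(5,6): no bracket -> illegal
(6,4): no bracket -> illegal
(6,5): no bracket -> illegal
(6,6): flips 2 -> legal

Answer: (1,3) (1,5) (3,5) (4,5) (5,3) (6,6)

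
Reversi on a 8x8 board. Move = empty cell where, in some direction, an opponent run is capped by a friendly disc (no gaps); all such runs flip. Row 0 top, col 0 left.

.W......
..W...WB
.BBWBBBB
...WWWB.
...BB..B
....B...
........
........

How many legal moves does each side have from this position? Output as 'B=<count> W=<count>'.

Answer: B=11 W=13

Derivation:
-- B to move --
(0,0): no bracket -> illegal
(0,2): flips 1 -> legal
(0,3): flips 1 -> legal
(0,5): flips 1 -> legal
(0,6): flips 1 -> legal
(0,7): flips 1 -> legal
(1,0): no bracket -> illegal
(1,1): no bracket -> illegal
(1,3): flips 2 -> legal
(1,4): no bracket -> illegal
(1,5): flips 1 -> legal
(3,2): flips 3 -> legal
(4,2): flips 1 -> legal
(4,5): flips 1 -> legal
(4,6): flips 1 -> legal
B mobility = 11
-- W to move --
(0,6): no bracket -> illegal
(0,7): no bracket -> illegal
(1,0): no bracket -> illegal
(1,1): flips 1 -> legal
(1,3): flips 1 -> legal
(1,4): flips 1 -> legal
(1,5): flips 2 -> legal
(2,0): flips 2 -> legal
(3,0): flips 1 -> legal
(3,1): no bracket -> illegal
(3,2): flips 1 -> legal
(3,7): flips 1 -> legal
(4,2): no bracket -> illegal
(4,5): no bracket -> illegal
(4,6): flips 2 -> legal
(5,2): flips 1 -> legal
(5,3): flips 2 -> legal
(5,5): flips 1 -> legal
(5,6): no bracket -> illegal
(5,7): no bracket -> illegal
(6,3): no bracket -> illegal
(6,4): flips 2 -> legal
(6,5): no bracket -> illegal
W mobility = 13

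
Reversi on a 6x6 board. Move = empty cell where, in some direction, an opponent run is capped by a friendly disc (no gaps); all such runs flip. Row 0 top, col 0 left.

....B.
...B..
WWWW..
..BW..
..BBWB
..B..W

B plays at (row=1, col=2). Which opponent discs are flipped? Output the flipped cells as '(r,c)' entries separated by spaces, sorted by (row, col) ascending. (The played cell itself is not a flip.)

Dir NW: first cell '.' (not opp) -> no flip
Dir N: first cell '.' (not opp) -> no flip
Dir NE: first cell '.' (not opp) -> no flip
Dir W: first cell '.' (not opp) -> no flip
Dir E: first cell 'B' (not opp) -> no flip
Dir SW: opp run (2,1), next='.' -> no flip
Dir S: opp run (2,2) capped by B -> flip
Dir SE: opp run (2,3), next='.' -> no flip

Answer: (2,2)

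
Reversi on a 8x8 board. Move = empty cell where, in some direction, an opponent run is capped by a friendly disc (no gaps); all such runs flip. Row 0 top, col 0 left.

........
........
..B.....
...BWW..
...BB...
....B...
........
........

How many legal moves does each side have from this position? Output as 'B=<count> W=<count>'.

Answer: B=4 W=4

Derivation:
-- B to move --
(2,3): no bracket -> illegal
(2,4): flips 1 -> legal
(2,5): flips 1 -> legal
(2,6): flips 1 -> legal
(3,6): flips 2 -> legal
(4,5): no bracket -> illegal
(4,6): no bracket -> illegal
B mobility = 4
-- W to move --
(1,1): no bracket -> illegal
(1,2): no bracket -> illegal
(1,3): no bracket -> illegal
(2,1): no bracket -> illegal
(2,3): no bracket -> illegal
(2,4): no bracket -> illegal
(3,1): no bracket -> illegal
(3,2): flips 1 -> legal
(4,2): no bracket -> illegal
(4,5): no bracket -> illegal
(5,2): flips 1 -> legal
(5,3): flips 1 -> legal
(5,5): no bracket -> illegal
(6,3): no bracket -> illegal
(6,4): flips 2 -> legal
(6,5): no bracket -> illegal
W mobility = 4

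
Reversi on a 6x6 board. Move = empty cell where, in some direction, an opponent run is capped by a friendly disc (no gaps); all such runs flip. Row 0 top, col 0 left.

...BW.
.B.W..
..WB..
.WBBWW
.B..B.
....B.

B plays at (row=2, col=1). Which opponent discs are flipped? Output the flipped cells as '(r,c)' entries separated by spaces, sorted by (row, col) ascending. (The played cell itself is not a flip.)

Answer: (2,2) (3,1)

Derivation:
Dir NW: first cell '.' (not opp) -> no flip
Dir N: first cell 'B' (not opp) -> no flip
Dir NE: first cell '.' (not opp) -> no flip
Dir W: first cell '.' (not opp) -> no flip
Dir E: opp run (2,2) capped by B -> flip
Dir SW: first cell '.' (not opp) -> no flip
Dir S: opp run (3,1) capped by B -> flip
Dir SE: first cell 'B' (not opp) -> no flip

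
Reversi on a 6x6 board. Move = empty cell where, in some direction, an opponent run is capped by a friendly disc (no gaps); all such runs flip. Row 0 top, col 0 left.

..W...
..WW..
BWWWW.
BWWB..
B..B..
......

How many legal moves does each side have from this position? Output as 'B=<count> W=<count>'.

Answer: B=7 W=5

Derivation:
-- B to move --
(0,1): no bracket -> illegal
(0,3): flips 4 -> legal
(0,4): flips 3 -> legal
(1,0): flips 2 -> legal
(1,1): flips 1 -> legal
(1,4): no bracket -> illegal
(1,5): flips 1 -> legal
(2,5): flips 4 -> legal
(3,4): no bracket -> illegal
(3,5): no bracket -> illegal
(4,1): no bracket -> illegal
(4,2): flips 1 -> legal
B mobility = 7
-- W to move --
(1,0): no bracket -> illegal
(1,1): no bracket -> illegal
(3,4): flips 1 -> legal
(4,1): no bracket -> illegal
(4,2): flips 1 -> legal
(4,4): flips 1 -> legal
(5,0): no bracket -> illegal
(5,1): no bracket -> illegal
(5,2): no bracket -> illegal
(5,3): flips 2 -> legal
(5,4): flips 1 -> legal
W mobility = 5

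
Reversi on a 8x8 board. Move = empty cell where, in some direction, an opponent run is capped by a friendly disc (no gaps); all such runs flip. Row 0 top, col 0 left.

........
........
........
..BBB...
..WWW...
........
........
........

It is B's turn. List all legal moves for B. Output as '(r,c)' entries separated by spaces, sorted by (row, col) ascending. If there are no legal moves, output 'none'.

Answer: (5,1) (5,2) (5,3) (5,4) (5,5)

Derivation:
(3,1): no bracket -> illegal
(3,5): no bracket -> illegal
(4,1): no bracket -> illegal
(4,5): no bracket -> illegal
(5,1): flips 1 -> legal
(5,2): flips 2 -> legal
(5,3): flips 1 -> legal
(5,4): flips 2 -> legal
(5,5): flips 1 -> legal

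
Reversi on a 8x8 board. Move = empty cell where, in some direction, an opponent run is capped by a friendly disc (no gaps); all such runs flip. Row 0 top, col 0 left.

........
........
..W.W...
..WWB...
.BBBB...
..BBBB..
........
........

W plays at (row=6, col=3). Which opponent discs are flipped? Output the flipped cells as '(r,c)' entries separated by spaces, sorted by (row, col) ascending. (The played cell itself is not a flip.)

Dir NW: opp run (5,2) (4,1), next='.' -> no flip
Dir N: opp run (5,3) (4,3) capped by W -> flip
Dir NE: opp run (5,4), next='.' -> no flip
Dir W: first cell '.' (not opp) -> no flip
Dir E: first cell '.' (not opp) -> no flip
Dir SW: first cell '.' (not opp) -> no flip
Dir S: first cell '.' (not opp) -> no flip
Dir SE: first cell '.' (not opp) -> no flip

Answer: (4,3) (5,3)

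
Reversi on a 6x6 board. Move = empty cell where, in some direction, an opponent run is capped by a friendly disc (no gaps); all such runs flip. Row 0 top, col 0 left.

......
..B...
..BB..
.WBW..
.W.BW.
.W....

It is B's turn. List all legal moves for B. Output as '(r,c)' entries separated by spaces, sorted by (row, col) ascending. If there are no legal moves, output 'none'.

(2,0): no bracket -> illegal
(2,1): no bracket -> illegal
(2,4): no bracket -> illegal
(3,0): flips 1 -> legal
(3,4): flips 1 -> legal
(3,5): no bracket -> illegal
(4,0): flips 1 -> legal
(4,2): no bracket -> illegal
(4,5): flips 1 -> legal
(5,0): flips 1 -> legal
(5,2): no bracket -> illegal
(5,3): no bracket -> illegal
(5,4): no bracket -> illegal
(5,5): flips 2 -> legal

Answer: (3,0) (3,4) (4,0) (4,5) (5,0) (5,5)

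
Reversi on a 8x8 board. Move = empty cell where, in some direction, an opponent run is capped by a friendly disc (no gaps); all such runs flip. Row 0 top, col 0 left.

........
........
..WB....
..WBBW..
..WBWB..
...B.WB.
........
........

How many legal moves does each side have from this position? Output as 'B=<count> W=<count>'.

Answer: B=11 W=7

Derivation:
-- B to move --
(1,1): flips 1 -> legal
(1,2): no bracket -> illegal
(1,3): no bracket -> illegal
(2,1): flips 2 -> legal
(2,4): no bracket -> illegal
(2,5): flips 1 -> legal
(2,6): flips 2 -> legal
(3,1): flips 2 -> legal
(3,6): flips 1 -> legal
(4,1): flips 2 -> legal
(4,6): no bracket -> illegal
(5,1): flips 1 -> legal
(5,2): no bracket -> illegal
(5,4): flips 2 -> legal
(6,4): no bracket -> illegal
(6,5): flips 1 -> legal
(6,6): flips 2 -> legal
B mobility = 11
-- W to move --
(1,2): no bracket -> illegal
(1,3): no bracket -> illegal
(1,4): flips 1 -> legal
(2,4): flips 3 -> legal
(2,5): no bracket -> illegal
(3,6): no bracket -> illegal
(4,6): flips 1 -> legal
(4,7): no bracket -> illegal
(5,2): no bracket -> illegal
(5,4): flips 1 -> legal
(5,7): flips 1 -> legal
(6,2): flips 1 -> legal
(6,3): no bracket -> illegal
(6,4): flips 1 -> legal
(6,5): no bracket -> illegal
(6,6): no bracket -> illegal
(6,7): no bracket -> illegal
W mobility = 7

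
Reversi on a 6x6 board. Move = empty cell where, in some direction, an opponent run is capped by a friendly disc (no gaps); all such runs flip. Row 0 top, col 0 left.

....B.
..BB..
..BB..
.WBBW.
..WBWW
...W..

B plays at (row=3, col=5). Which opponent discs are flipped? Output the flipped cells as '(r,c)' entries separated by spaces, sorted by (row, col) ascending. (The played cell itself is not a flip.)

Dir NW: first cell '.' (not opp) -> no flip
Dir N: first cell '.' (not opp) -> no flip
Dir NE: edge -> no flip
Dir W: opp run (3,4) capped by B -> flip
Dir E: edge -> no flip
Dir SW: opp run (4,4) (5,3), next=edge -> no flip
Dir S: opp run (4,5), next='.' -> no flip
Dir SE: edge -> no flip

Answer: (3,4)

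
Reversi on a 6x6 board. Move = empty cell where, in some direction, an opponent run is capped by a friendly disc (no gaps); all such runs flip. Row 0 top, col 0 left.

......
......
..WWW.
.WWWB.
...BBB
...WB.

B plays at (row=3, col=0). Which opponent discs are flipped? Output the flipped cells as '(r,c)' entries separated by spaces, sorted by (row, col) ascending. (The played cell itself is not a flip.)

Answer: (3,1) (3,2) (3,3)

Derivation:
Dir NW: edge -> no flip
Dir N: first cell '.' (not opp) -> no flip
Dir NE: first cell '.' (not opp) -> no flip
Dir W: edge -> no flip
Dir E: opp run (3,1) (3,2) (3,3) capped by B -> flip
Dir SW: edge -> no flip
Dir S: first cell '.' (not opp) -> no flip
Dir SE: first cell '.' (not opp) -> no flip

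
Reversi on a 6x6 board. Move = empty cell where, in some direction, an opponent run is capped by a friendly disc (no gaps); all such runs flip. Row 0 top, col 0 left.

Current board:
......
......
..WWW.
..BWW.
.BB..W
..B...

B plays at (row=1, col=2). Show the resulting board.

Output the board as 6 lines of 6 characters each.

Place B at (1,2); scan 8 dirs for brackets.
Dir NW: first cell '.' (not opp) -> no flip
Dir N: first cell '.' (not opp) -> no flip
Dir NE: first cell '.' (not opp) -> no flip
Dir W: first cell '.' (not opp) -> no flip
Dir E: first cell '.' (not opp) -> no flip
Dir SW: first cell '.' (not opp) -> no flip
Dir S: opp run (2,2) capped by B -> flip
Dir SE: opp run (2,3) (3,4) (4,5), next=edge -> no flip
All flips: (2,2)

Answer: ......
..B...
..BWW.
..BWW.
.BB..W
..B...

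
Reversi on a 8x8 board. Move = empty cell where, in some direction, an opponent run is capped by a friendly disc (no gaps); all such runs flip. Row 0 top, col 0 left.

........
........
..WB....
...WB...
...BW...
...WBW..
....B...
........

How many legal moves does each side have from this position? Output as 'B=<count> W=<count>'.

-- B to move --
(1,1): no bracket -> illegal
(1,2): no bracket -> illegal
(1,3): no bracket -> illegal
(2,1): flips 1 -> legal
(2,4): no bracket -> illegal
(3,1): no bracket -> illegal
(3,2): flips 1 -> legal
(3,5): no bracket -> illegal
(4,2): flips 1 -> legal
(4,5): flips 1 -> legal
(4,6): flips 1 -> legal
(5,2): flips 1 -> legal
(5,6): flips 1 -> legal
(6,2): no bracket -> illegal
(6,3): flips 1 -> legal
(6,5): no bracket -> illegal
(6,6): no bracket -> illegal
B mobility = 8
-- W to move --
(1,2): no bracket -> illegal
(1,3): flips 1 -> legal
(1,4): no bracket -> illegal
(2,4): flips 2 -> legal
(2,5): no bracket -> illegal
(3,2): no bracket -> illegal
(3,5): flips 1 -> legal
(4,2): flips 1 -> legal
(4,5): no bracket -> illegal
(5,2): no bracket -> illegal
(6,3): no bracket -> illegal
(6,5): no bracket -> illegal
(7,3): flips 1 -> legal
(7,4): flips 2 -> legal
(7,5): flips 1 -> legal
W mobility = 7

Answer: B=8 W=7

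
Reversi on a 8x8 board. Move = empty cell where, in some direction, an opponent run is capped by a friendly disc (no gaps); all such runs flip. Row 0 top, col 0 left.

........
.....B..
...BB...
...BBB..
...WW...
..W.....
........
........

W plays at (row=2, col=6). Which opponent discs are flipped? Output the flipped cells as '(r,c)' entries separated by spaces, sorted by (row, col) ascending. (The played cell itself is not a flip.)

Answer: (3,5)

Derivation:
Dir NW: opp run (1,5), next='.' -> no flip
Dir N: first cell '.' (not opp) -> no flip
Dir NE: first cell '.' (not opp) -> no flip
Dir W: first cell '.' (not opp) -> no flip
Dir E: first cell '.' (not opp) -> no flip
Dir SW: opp run (3,5) capped by W -> flip
Dir S: first cell '.' (not opp) -> no flip
Dir SE: first cell '.' (not opp) -> no flip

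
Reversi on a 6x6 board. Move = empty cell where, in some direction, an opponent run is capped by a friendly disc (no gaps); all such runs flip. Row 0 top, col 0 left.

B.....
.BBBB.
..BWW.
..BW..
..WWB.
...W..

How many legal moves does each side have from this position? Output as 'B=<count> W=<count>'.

-- B to move --
(1,5): no bracket -> illegal
(2,5): flips 2 -> legal
(3,1): no bracket -> illegal
(3,4): flips 3 -> legal
(3,5): flips 1 -> legal
(4,1): flips 2 -> legal
(5,1): no bracket -> illegal
(5,2): flips 1 -> legal
(5,4): flips 1 -> legal
B mobility = 6
-- W to move --
(0,1): flips 1 -> legal
(0,2): flips 4 -> legal
(0,3): flips 1 -> legal
(0,4): flips 1 -> legal
(0,5): flips 1 -> legal
(1,0): no bracket -> illegal
(1,5): no bracket -> illegal
(2,0): no bracket -> illegal
(2,1): flips 2 -> legal
(2,5): no bracket -> illegal
(3,1): flips 1 -> legal
(3,4): no bracket -> illegal
(3,5): flips 1 -> legal
(4,1): flips 1 -> legal
(4,5): flips 1 -> legal
(5,4): no bracket -> illegal
(5,5): flips 1 -> legal
W mobility = 11

Answer: B=6 W=11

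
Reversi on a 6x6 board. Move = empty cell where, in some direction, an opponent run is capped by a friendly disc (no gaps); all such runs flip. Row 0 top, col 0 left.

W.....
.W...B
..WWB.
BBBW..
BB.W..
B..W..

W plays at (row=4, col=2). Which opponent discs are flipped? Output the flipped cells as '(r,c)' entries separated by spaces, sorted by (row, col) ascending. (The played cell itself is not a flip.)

Dir NW: opp run (3,1), next='.' -> no flip
Dir N: opp run (3,2) capped by W -> flip
Dir NE: first cell 'W' (not opp) -> no flip
Dir W: opp run (4,1) (4,0), next=edge -> no flip
Dir E: first cell 'W' (not opp) -> no flip
Dir SW: first cell '.' (not opp) -> no flip
Dir S: first cell '.' (not opp) -> no flip
Dir SE: first cell 'W' (not opp) -> no flip

Answer: (3,2)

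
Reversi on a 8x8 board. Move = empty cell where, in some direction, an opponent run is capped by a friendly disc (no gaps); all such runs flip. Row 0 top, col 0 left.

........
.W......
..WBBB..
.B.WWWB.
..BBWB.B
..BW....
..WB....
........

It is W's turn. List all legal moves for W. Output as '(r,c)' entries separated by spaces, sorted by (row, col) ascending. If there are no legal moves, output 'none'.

(1,2): flips 1 -> legal
(1,3): flips 2 -> legal
(1,4): flips 1 -> legal
(1,5): flips 2 -> legal
(1,6): flips 1 -> legal
(2,0): flips 2 -> legal
(2,1): no bracket -> illegal
(2,6): flips 3 -> legal
(2,7): no bracket -> illegal
(3,0): no bracket -> illegal
(3,2): flips 2 -> legal
(3,7): flips 1 -> legal
(4,0): flips 1 -> legal
(4,1): flips 2 -> legal
(4,6): flips 1 -> legal
(5,1): flips 2 -> legal
(5,4): no bracket -> illegal
(5,5): flips 1 -> legal
(5,6): flips 1 -> legal
(5,7): no bracket -> illegal
(6,1): flips 2 -> legal
(6,4): flips 1 -> legal
(7,2): no bracket -> illegal
(7,3): flips 1 -> legal
(7,4): no bracket -> illegal

Answer: (1,2) (1,3) (1,4) (1,5) (1,6) (2,0) (2,6) (3,2) (3,7) (4,0) (4,1) (4,6) (5,1) (5,5) (5,6) (6,1) (6,4) (7,3)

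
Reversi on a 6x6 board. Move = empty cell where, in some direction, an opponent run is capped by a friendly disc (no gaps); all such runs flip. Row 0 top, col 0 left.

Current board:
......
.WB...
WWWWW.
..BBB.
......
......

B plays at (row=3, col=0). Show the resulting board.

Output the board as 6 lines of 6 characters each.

Place B at (3,0); scan 8 dirs for brackets.
Dir NW: edge -> no flip
Dir N: opp run (2,0), next='.' -> no flip
Dir NE: opp run (2,1) capped by B -> flip
Dir W: edge -> no flip
Dir E: first cell '.' (not opp) -> no flip
Dir SW: edge -> no flip
Dir S: first cell '.' (not opp) -> no flip
Dir SE: first cell '.' (not opp) -> no flip
All flips: (2,1)

Answer: ......
.WB...
WBWWW.
B.BBB.
......
......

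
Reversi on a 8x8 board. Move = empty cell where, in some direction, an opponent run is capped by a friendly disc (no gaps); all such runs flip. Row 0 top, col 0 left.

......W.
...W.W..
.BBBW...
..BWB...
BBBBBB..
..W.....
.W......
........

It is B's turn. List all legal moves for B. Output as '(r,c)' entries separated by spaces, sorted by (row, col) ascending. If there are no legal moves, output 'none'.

(0,2): no bracket -> illegal
(0,3): flips 1 -> legal
(0,4): flips 1 -> legal
(0,5): no bracket -> illegal
(0,7): no bracket -> illegal
(1,2): no bracket -> illegal
(1,4): flips 1 -> legal
(1,6): no bracket -> illegal
(1,7): no bracket -> illegal
(2,5): flips 1 -> legal
(2,6): no bracket -> illegal
(3,5): no bracket -> illegal
(5,0): no bracket -> illegal
(5,1): no bracket -> illegal
(5,3): no bracket -> illegal
(6,0): no bracket -> illegal
(6,2): flips 1 -> legal
(6,3): flips 1 -> legal
(7,0): flips 2 -> legal
(7,1): no bracket -> illegal
(7,2): no bracket -> illegal

Answer: (0,3) (0,4) (1,4) (2,5) (6,2) (6,3) (7,0)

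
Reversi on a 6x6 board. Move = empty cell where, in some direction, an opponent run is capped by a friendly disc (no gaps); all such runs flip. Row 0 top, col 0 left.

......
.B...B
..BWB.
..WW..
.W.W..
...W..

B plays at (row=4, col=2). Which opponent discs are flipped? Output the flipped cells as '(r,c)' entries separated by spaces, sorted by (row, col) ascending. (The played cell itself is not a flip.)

Answer: (3,2) (3,3)

Derivation:
Dir NW: first cell '.' (not opp) -> no flip
Dir N: opp run (3,2) capped by B -> flip
Dir NE: opp run (3,3) capped by B -> flip
Dir W: opp run (4,1), next='.' -> no flip
Dir E: opp run (4,3), next='.' -> no flip
Dir SW: first cell '.' (not opp) -> no flip
Dir S: first cell '.' (not opp) -> no flip
Dir SE: opp run (5,3), next=edge -> no flip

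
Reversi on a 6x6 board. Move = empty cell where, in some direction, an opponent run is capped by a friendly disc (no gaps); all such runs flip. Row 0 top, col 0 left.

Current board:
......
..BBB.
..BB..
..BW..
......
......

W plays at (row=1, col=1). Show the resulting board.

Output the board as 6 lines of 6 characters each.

Answer: ......
.WBBB.
..WB..
..BW..
......
......

Derivation:
Place W at (1,1); scan 8 dirs for brackets.
Dir NW: first cell '.' (not opp) -> no flip
Dir N: first cell '.' (not opp) -> no flip
Dir NE: first cell '.' (not opp) -> no flip
Dir W: first cell '.' (not opp) -> no flip
Dir E: opp run (1,2) (1,3) (1,4), next='.' -> no flip
Dir SW: first cell '.' (not opp) -> no flip
Dir S: first cell '.' (not opp) -> no flip
Dir SE: opp run (2,2) capped by W -> flip
All flips: (2,2)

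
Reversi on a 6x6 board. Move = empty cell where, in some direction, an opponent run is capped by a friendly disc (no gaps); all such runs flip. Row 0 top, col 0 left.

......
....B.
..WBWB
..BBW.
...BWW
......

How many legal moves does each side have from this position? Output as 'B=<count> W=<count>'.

-- B to move --
(1,1): flips 1 -> legal
(1,2): flips 1 -> legal
(1,3): no bracket -> illegal
(1,5): flips 1 -> legal
(2,1): flips 1 -> legal
(3,1): no bracket -> illegal
(3,5): flips 1 -> legal
(5,3): no bracket -> illegal
(5,4): flips 3 -> legal
(5,5): flips 1 -> legal
B mobility = 7
-- W to move --
(0,3): no bracket -> illegal
(0,4): flips 1 -> legal
(0,5): no bracket -> illegal
(1,2): flips 1 -> legal
(1,3): no bracket -> illegal
(1,5): no bracket -> illegal
(2,1): no bracket -> illegal
(3,1): flips 2 -> legal
(3,5): no bracket -> illegal
(4,1): no bracket -> illegal
(4,2): flips 3 -> legal
(5,2): flips 1 -> legal
(5,3): no bracket -> illegal
(5,4): no bracket -> illegal
W mobility = 5

Answer: B=7 W=5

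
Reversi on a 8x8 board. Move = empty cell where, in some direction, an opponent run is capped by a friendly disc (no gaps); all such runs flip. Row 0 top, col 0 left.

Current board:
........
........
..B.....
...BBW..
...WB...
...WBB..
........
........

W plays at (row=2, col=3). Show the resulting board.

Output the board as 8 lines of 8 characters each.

Place W at (2,3); scan 8 dirs for brackets.
Dir NW: first cell '.' (not opp) -> no flip
Dir N: first cell '.' (not opp) -> no flip
Dir NE: first cell '.' (not opp) -> no flip
Dir W: opp run (2,2), next='.' -> no flip
Dir E: first cell '.' (not opp) -> no flip
Dir SW: first cell '.' (not opp) -> no flip
Dir S: opp run (3,3) capped by W -> flip
Dir SE: opp run (3,4), next='.' -> no flip
All flips: (3,3)

Answer: ........
........
..BW....
...WBW..
...WB...
...WBB..
........
........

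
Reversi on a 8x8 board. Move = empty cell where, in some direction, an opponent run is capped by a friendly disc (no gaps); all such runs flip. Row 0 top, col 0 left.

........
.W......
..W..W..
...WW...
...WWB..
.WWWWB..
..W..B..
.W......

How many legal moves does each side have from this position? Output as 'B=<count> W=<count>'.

-- B to move --
(0,0): flips 4 -> legal
(0,1): no bracket -> illegal
(0,2): no bracket -> illegal
(1,0): no bracket -> illegal
(1,2): no bracket -> illegal
(1,3): no bracket -> illegal
(1,4): no bracket -> illegal
(1,5): no bracket -> illegal
(1,6): no bracket -> illegal
(2,0): no bracket -> illegal
(2,1): no bracket -> illegal
(2,3): flips 1 -> legal
(2,4): no bracket -> illegal
(2,6): no bracket -> illegal
(3,1): no bracket -> illegal
(3,2): flips 2 -> legal
(3,5): no bracket -> illegal
(3,6): no bracket -> illegal
(4,0): no bracket -> illegal
(4,1): no bracket -> illegal
(4,2): flips 2 -> legal
(5,0): flips 4 -> legal
(6,0): no bracket -> illegal
(6,1): no bracket -> illegal
(6,3): flips 1 -> legal
(6,4): no bracket -> illegal
(7,0): no bracket -> illegal
(7,2): no bracket -> illegal
(7,3): no bracket -> illegal
B mobility = 6
-- W to move --
(3,5): no bracket -> illegal
(3,6): flips 1 -> legal
(4,6): flips 1 -> legal
(5,6): flips 2 -> legal
(6,4): no bracket -> illegal
(6,6): flips 1 -> legal
(7,4): no bracket -> illegal
(7,5): no bracket -> illegal
(7,6): flips 1 -> legal
W mobility = 5

Answer: B=6 W=5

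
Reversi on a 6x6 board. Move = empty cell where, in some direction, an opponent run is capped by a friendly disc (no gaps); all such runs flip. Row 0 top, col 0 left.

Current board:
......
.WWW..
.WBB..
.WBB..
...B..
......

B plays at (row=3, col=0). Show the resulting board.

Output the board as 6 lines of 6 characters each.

Answer: ......
.WWW..
.WBB..
BBBB..
...B..
......

Derivation:
Place B at (3,0); scan 8 dirs for brackets.
Dir NW: edge -> no flip
Dir N: first cell '.' (not opp) -> no flip
Dir NE: opp run (2,1) (1,2), next='.' -> no flip
Dir W: edge -> no flip
Dir E: opp run (3,1) capped by B -> flip
Dir SW: edge -> no flip
Dir S: first cell '.' (not opp) -> no flip
Dir SE: first cell '.' (not opp) -> no flip
All flips: (3,1)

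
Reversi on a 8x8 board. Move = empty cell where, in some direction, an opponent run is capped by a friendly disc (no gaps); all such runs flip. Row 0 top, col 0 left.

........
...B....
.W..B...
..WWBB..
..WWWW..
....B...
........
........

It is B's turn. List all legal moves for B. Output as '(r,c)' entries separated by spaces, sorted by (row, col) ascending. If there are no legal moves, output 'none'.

(1,0): flips 3 -> legal
(1,1): no bracket -> illegal
(1,2): no bracket -> illegal
(2,0): no bracket -> illegal
(2,2): no bracket -> illegal
(2,3): no bracket -> illegal
(3,0): no bracket -> illegal
(3,1): flips 2 -> legal
(3,6): flips 1 -> legal
(4,1): no bracket -> illegal
(4,6): no bracket -> illegal
(5,1): flips 2 -> legal
(5,2): flips 1 -> legal
(5,3): flips 1 -> legal
(5,5): flips 1 -> legal
(5,6): flips 1 -> legal

Answer: (1,0) (3,1) (3,6) (5,1) (5,2) (5,3) (5,5) (5,6)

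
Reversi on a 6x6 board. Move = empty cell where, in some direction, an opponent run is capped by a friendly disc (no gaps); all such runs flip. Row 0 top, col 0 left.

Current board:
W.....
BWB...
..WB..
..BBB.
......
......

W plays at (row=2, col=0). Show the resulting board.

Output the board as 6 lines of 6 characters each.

Place W at (2,0); scan 8 dirs for brackets.
Dir NW: edge -> no flip
Dir N: opp run (1,0) capped by W -> flip
Dir NE: first cell 'W' (not opp) -> no flip
Dir W: edge -> no flip
Dir E: first cell '.' (not opp) -> no flip
Dir SW: edge -> no flip
Dir S: first cell '.' (not opp) -> no flip
Dir SE: first cell '.' (not opp) -> no flip
All flips: (1,0)

Answer: W.....
WWB...
W.WB..
..BBB.
......
......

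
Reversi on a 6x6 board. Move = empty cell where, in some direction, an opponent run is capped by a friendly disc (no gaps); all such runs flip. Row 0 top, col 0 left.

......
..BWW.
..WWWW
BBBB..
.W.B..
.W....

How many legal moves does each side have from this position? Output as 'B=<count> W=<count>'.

-- B to move --
(0,2): no bracket -> illegal
(0,3): flips 2 -> legal
(0,4): flips 2 -> legal
(0,5): flips 2 -> legal
(1,1): flips 1 -> legal
(1,5): flips 3 -> legal
(2,1): no bracket -> illegal
(3,4): flips 1 -> legal
(3,5): no bracket -> illegal
(4,0): no bracket -> illegal
(4,2): no bracket -> illegal
(5,0): flips 1 -> legal
(5,2): flips 1 -> legal
B mobility = 8
-- W to move --
(0,1): flips 1 -> legal
(0,2): flips 1 -> legal
(0,3): no bracket -> illegal
(1,1): flips 1 -> legal
(2,0): no bracket -> illegal
(2,1): flips 1 -> legal
(3,4): no bracket -> illegal
(4,0): flips 1 -> legal
(4,2): flips 2 -> legal
(4,4): flips 1 -> legal
(5,2): no bracket -> illegal
(5,3): flips 2 -> legal
(5,4): no bracket -> illegal
W mobility = 8

Answer: B=8 W=8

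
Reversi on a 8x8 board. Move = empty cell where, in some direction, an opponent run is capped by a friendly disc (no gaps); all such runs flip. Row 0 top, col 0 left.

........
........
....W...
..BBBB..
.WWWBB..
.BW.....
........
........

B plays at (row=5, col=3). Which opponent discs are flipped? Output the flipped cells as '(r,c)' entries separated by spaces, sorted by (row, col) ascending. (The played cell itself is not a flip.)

Answer: (4,3) (5,2)

Derivation:
Dir NW: opp run (4,2), next='.' -> no flip
Dir N: opp run (4,3) capped by B -> flip
Dir NE: first cell 'B' (not opp) -> no flip
Dir W: opp run (5,2) capped by B -> flip
Dir E: first cell '.' (not opp) -> no flip
Dir SW: first cell '.' (not opp) -> no flip
Dir S: first cell '.' (not opp) -> no flip
Dir SE: first cell '.' (not opp) -> no flip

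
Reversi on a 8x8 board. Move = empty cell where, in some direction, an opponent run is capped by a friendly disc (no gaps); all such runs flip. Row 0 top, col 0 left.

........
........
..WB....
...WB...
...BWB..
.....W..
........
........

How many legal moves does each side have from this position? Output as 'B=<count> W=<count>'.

Answer: B=4 W=6

Derivation:
-- B to move --
(1,1): no bracket -> illegal
(1,2): no bracket -> illegal
(1,3): no bracket -> illegal
(2,1): flips 1 -> legal
(2,4): no bracket -> illegal
(3,1): no bracket -> illegal
(3,2): flips 1 -> legal
(3,5): no bracket -> illegal
(4,2): no bracket -> illegal
(4,6): no bracket -> illegal
(5,3): no bracket -> illegal
(5,4): flips 1 -> legal
(5,6): no bracket -> illegal
(6,4): no bracket -> illegal
(6,5): flips 1 -> legal
(6,6): no bracket -> illegal
B mobility = 4
-- W to move --
(1,2): no bracket -> illegal
(1,3): flips 1 -> legal
(1,4): no bracket -> illegal
(2,4): flips 2 -> legal
(2,5): no bracket -> illegal
(3,2): no bracket -> illegal
(3,5): flips 2 -> legal
(3,6): no bracket -> illegal
(4,2): flips 1 -> legal
(4,6): flips 1 -> legal
(5,2): no bracket -> illegal
(5,3): flips 1 -> legal
(5,4): no bracket -> illegal
(5,6): no bracket -> illegal
W mobility = 6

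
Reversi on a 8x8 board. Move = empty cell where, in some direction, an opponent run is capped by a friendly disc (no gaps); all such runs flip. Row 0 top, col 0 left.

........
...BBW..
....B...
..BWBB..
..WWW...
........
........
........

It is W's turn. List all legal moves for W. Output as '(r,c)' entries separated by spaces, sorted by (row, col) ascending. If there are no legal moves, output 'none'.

Answer: (0,4) (1,2) (2,1) (2,2) (2,5) (2,6) (3,1) (3,6)

Derivation:
(0,2): no bracket -> illegal
(0,3): no bracket -> illegal
(0,4): flips 3 -> legal
(0,5): no bracket -> illegal
(1,2): flips 2 -> legal
(2,1): flips 1 -> legal
(2,2): flips 1 -> legal
(2,3): no bracket -> illegal
(2,5): flips 1 -> legal
(2,6): flips 1 -> legal
(3,1): flips 1 -> legal
(3,6): flips 2 -> legal
(4,1): no bracket -> illegal
(4,5): no bracket -> illegal
(4,6): no bracket -> illegal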